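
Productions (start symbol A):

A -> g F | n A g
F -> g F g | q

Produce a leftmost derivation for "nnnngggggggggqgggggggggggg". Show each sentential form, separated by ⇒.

A ⇒ nAg ⇒ nnAgg ⇒ nnnAggg ⇒ nnnnAgggg ⇒ nnnngFgggg ⇒ nnnnggFggggg ⇒ nnnngggFgggggg ⇒ nnnnggggFggggggg ⇒ nnnngggggFgggggggg ⇒ nnnnggggggFggggggggg ⇒ nnnngggggggFgggggggggg ⇒ nnnnggggggggFggggggggggg ⇒ nnnngggggggggFgggggggggggg ⇒ nnnngggggggggqgggggggggggg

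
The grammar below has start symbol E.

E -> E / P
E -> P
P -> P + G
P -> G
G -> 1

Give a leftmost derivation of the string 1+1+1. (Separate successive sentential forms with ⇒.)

E⇒P⇒P+G⇒P+G+G⇒G+G+G⇒1+G+G⇒1+1+G⇒1+1+1

E ⇒ P   [E -> P]
P ⇒ P+G   [P -> P + G]
P+G ⇒ P+G+G   [P -> P + G]
P+G+G ⇒ G+G+G   [P -> G]
G+G+G ⇒ 1+G+G   [G -> 1]
1+G+G ⇒ 1+1+G   [G -> 1]
1+1+G ⇒ 1+1+1   [G -> 1]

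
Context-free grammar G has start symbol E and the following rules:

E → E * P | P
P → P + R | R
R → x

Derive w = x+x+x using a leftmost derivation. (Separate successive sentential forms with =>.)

E => P => P+R => P+R+R => R+R+R => x+R+R => x+x+R => x+x+x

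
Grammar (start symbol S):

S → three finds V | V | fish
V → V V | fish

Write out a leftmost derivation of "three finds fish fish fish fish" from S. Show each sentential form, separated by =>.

S => three finds V => three finds V V => three finds fish V => three finds fish V V => three finds fish fish V => three finds fish fish V V => three finds fish fish fish V => three finds fish fish fish fish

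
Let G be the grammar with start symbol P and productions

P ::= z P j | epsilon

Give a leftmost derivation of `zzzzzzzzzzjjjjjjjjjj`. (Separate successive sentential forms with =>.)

P=>zPj=>zzPjj=>zzzPjjj=>zzzzPjjjj=>zzzzzPjjjjj=>zzzzzzPjjjjjj=>zzzzzzzPjjjjjjj=>zzzzzzzzPjjjjjjjj=>zzzzzzzzzPjjjjjjjjj=>zzzzzzzzzzPjjjjjjjjjj=>zzzzzzzzzzjjjjjjjjjj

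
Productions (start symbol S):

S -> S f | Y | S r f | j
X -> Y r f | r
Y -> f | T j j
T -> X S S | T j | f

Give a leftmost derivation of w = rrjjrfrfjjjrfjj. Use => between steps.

S=>Y=>Tjj=>XSSjj=>rSSjj=>rYSjj=>rTjjSjj=>rXSSjjSjj=>rrSSjjSjj=>rrjSjjSjj=>rrjSrfjjSjj=>rrjSrfrfjjSjj=>rrjjrfrfjjSjj=>rrjjrfrfjjSrfjj=>rrjjrfrfjjjrfjj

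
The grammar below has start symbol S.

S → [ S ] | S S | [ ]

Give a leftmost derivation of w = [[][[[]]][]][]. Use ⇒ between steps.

S ⇒ SS   [S → S S]
SS ⇒ [S]S   [S → [ S ]]
[S]S ⇒ [SS]S   [S → S S]
[SS]S ⇒ [[]S]S   [S → [ ]]
[[]S]S ⇒ [[]SS]S   [S → S S]
[[]SS]S ⇒ [[][S]S]S   [S → [ S ]]
[[][S]S]S ⇒ [[][[S]]S]S   [S → [ S ]]
[[][[S]]S]S ⇒ [[][[[]]]S]S   [S → [ ]]
[[][[[]]]S]S ⇒ [[][[[]]][]]S   [S → [ ]]
[[][[[]]][]]S ⇒ [[][[[]]][]][]   [S → [ ]]

S ⇒ SS ⇒ [S]S ⇒ [SS]S ⇒ [[]S]S ⇒ [[]SS]S ⇒ [[][S]S]S ⇒ [[][[S]]S]S ⇒ [[][[[]]]S]S ⇒ [[][[[]]][]]S ⇒ [[][[[]]][]][]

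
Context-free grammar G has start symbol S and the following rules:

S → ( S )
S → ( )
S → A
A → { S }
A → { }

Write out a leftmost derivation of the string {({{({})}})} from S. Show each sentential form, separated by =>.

S => A => {S} => {(S)} => {(A)} => {({S})} => {({A})} => {({{S}})} => {({{(S)}})} => {({{(A)}})} => {({{({})}})}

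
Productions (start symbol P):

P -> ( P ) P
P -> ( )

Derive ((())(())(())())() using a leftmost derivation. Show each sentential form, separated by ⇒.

P⇒(P)P⇒((P)P)P⇒((())P)P⇒((())(P)P)P⇒((())(())P)P⇒((())(())(P)P)P⇒((())(())(())P)P⇒((())(())(())())P⇒((())(())(())())()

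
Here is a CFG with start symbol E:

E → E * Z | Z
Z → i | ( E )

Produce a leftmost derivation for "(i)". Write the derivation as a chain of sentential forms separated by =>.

E => Z => (E) => (Z) => (i)

E => Z   [E → Z]
Z => (E)   [Z → ( E )]
(E) => (Z)   [E → Z]
(Z) => (i)   [Z → i]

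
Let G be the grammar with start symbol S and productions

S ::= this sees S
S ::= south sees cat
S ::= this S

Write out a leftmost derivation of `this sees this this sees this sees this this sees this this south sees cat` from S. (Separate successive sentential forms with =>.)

S => this sees S => this sees this S => this sees this this sees S => this sees this this sees this sees S => this sees this this sees this sees this S => this sees this this sees this sees this this sees S => this sees this this sees this sees this this sees this S => this sees this this sees this sees this this sees this this S => this sees this this sees this sees this this sees this this south sees cat

S => this sees S   [S ::= this sees S]
this sees S => this sees this S   [S ::= this S]
this sees this S => this sees this this sees S   [S ::= this sees S]
this sees this this sees S => this sees this this sees this sees S   [S ::= this sees S]
this sees this this sees this sees S => this sees this this sees this sees this S   [S ::= this S]
this sees this this sees this sees this S => this sees this this sees this sees this this sees S   [S ::= this sees S]
this sees this this sees this sees this this sees S => this sees this this sees this sees this this sees this S   [S ::= this S]
this sees this this sees this sees this this sees this S => this sees this this sees this sees this this sees this this S   [S ::= this S]
this sees this this sees this sees this this sees this this S => this sees this this sees this sees this this sees this this south sees cat   [S ::= south sees cat]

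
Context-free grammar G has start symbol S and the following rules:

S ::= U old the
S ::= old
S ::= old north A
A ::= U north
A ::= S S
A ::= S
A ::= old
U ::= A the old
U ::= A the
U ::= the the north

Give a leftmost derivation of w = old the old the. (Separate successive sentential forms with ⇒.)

S ⇒ U old the ⇒ A the old the ⇒ old the old the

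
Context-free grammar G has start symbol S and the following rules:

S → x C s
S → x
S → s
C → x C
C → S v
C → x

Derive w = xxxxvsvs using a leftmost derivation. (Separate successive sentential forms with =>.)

S => xCs   [S → x C s]
xCs => xSvs   [C → S v]
xSvs => xxCsvs   [S → x C s]
xxCsvs => xxxCsvs   [C → x C]
xxxCsvs => xxxSvsvs   [C → S v]
xxxSvsvs => xxxxvsvs   [S → x]

S=>xCs=>xSvs=>xxCsvs=>xxxCsvs=>xxxSvsvs=>xxxxvsvs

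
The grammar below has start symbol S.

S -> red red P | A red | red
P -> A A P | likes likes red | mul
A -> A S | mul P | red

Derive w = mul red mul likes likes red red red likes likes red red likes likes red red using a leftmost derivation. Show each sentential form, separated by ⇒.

S ⇒ A red ⇒ mul P red ⇒ mul A A P red ⇒ mul red A P red ⇒ mul red A S P red ⇒ mul red A S S P red ⇒ mul red mul P S S P red ⇒ mul red mul likes likes red S S P red ⇒ mul red mul likes likes red red red P S P red ⇒ mul red mul likes likes red red red likes likes red S P red ⇒ mul red mul likes likes red red red likes likes red red P red ⇒ mul red mul likes likes red red red likes likes red red likes likes red red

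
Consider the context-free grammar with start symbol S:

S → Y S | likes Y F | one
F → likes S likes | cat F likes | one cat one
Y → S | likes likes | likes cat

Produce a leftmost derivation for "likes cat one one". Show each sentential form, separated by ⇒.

S ⇒ Y S   [S → Y S]
Y S ⇒ likes cat S   [Y → likes cat]
likes cat S ⇒ likes cat Y S   [S → Y S]
likes cat Y S ⇒ likes cat S S   [Y → S]
likes cat S S ⇒ likes cat one S   [S → one]
likes cat one S ⇒ likes cat one one   [S → one]

S ⇒ Y S ⇒ likes cat S ⇒ likes cat Y S ⇒ likes cat S S ⇒ likes cat one S ⇒ likes cat one one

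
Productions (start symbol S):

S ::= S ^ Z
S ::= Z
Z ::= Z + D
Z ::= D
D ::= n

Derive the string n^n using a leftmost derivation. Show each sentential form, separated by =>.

S => S^Z => Z^Z => D^Z => n^Z => n^D => n^n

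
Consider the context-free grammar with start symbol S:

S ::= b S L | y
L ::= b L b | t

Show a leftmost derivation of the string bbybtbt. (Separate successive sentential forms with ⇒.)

S⇒bSL⇒bbSLL⇒bbyLL⇒bbybLbL⇒bbybtbL⇒bbybtbt

S ⇒ bSL   [S ::= b S L]
bSL ⇒ bbSLL   [S ::= b S L]
bbSLL ⇒ bbyLL   [S ::= y]
bbyLL ⇒ bbybLbL   [L ::= b L b]
bbybLbL ⇒ bbybtbL   [L ::= t]
bbybtbL ⇒ bbybtbt   [L ::= t]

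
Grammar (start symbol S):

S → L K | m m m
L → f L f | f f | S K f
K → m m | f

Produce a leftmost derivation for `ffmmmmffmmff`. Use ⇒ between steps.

S ⇒ LK   [S → L K]
LK ⇒ SKfK   [L → S K f]
SKfK ⇒ LKKfK   [S → L K]
LKKfK ⇒ SKfKKfK   [L → S K f]
SKfKKfK ⇒ LKKfKKfK   [S → L K]
LKKfKKfK ⇒ ffKKfKKfK   [L → f f]
ffKKfKKfK ⇒ ffmmKfKKfK   [K → m m]
ffmmKfKKfK ⇒ ffmmmmfKKfK   [K → m m]
ffmmmmfKKfK ⇒ ffmmmmffKfK   [K → f]
ffmmmmffKfK ⇒ ffmmmmffmmfK   [K → m m]
ffmmmmffmmfK ⇒ ffmmmmffmmff   [K → f]

S ⇒ LK ⇒ SKfK ⇒ LKKfK ⇒ SKfKKfK ⇒ LKKfKKfK ⇒ ffKKfKKfK ⇒ ffmmKfKKfK ⇒ ffmmmmfKKfK ⇒ ffmmmmffKfK ⇒ ffmmmmffmmfK ⇒ ffmmmmffmmff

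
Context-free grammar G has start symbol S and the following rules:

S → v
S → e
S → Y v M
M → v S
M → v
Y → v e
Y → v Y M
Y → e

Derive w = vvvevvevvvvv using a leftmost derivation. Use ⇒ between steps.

S ⇒ YvM   [S → Y v M]
YvM ⇒ vYMvM   [Y → v Y M]
vYMvM ⇒ vvYMMvM   [Y → v Y M]
vvYMMvM ⇒ vvveMMvM   [Y → v e]
vvveMMvM ⇒ vvvevSMvM   [M → v S]
vvvevSMvM ⇒ vvvevYvMMvM   [S → Y v M]
vvvevYvMMvM ⇒ vvvevvevMMvM   [Y → v e]
vvvevvevMMvM ⇒ vvvevvevvMvM   [M → v]
vvvevvevvMvM ⇒ vvvevvevvvvM   [M → v]
vvvevvevvvvM ⇒ vvvevvevvvvv   [M → v]

S ⇒ YvM ⇒ vYMvM ⇒ vvYMMvM ⇒ vvveMMvM ⇒ vvvevSMvM ⇒ vvvevYvMMvM ⇒ vvvevvevMMvM ⇒ vvvevvevvMvM ⇒ vvvevvevvvvM ⇒ vvvevvevvvvv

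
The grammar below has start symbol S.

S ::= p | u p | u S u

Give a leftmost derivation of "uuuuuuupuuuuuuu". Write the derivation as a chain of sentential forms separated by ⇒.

S ⇒ uSu ⇒ uuSuu ⇒ uuuSuuu ⇒ uuuuSuuuu ⇒ uuuuuSuuuuu ⇒ uuuuuuSuuuuuu ⇒ uuuuuuuSuuuuuuu ⇒ uuuuuuupuuuuuuu

S ⇒ uSu   [S ::= u S u]
uSu ⇒ uuSuu   [S ::= u S u]
uuSuu ⇒ uuuSuuu   [S ::= u S u]
uuuSuuu ⇒ uuuuSuuuu   [S ::= u S u]
uuuuSuuuu ⇒ uuuuuSuuuuu   [S ::= u S u]
uuuuuSuuuuu ⇒ uuuuuuSuuuuuu   [S ::= u S u]
uuuuuuSuuuuuu ⇒ uuuuuuuSuuuuuuu   [S ::= u S u]
uuuuuuuSuuuuuuu ⇒ uuuuuuupuuuuuuu   [S ::= p]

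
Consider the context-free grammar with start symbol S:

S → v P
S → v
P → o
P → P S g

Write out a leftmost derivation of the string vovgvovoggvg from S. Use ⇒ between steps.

S ⇒ vP   [S → v P]
vP ⇒ vPSg   [P → P S g]
vPSg ⇒ vPSgSg   [P → P S g]
vPSgSg ⇒ vPSgSgSg   [P → P S g]
vPSgSgSg ⇒ voSgSgSg   [P → o]
voSgSgSg ⇒ vovgSgSg   [S → v]
vovgSgSg ⇒ vovgvPgSg   [S → v P]
vovgvPgSg ⇒ vovgvPSggSg   [P → P S g]
vovgvPSggSg ⇒ vovgvoSggSg   [P → o]
vovgvoSggSg ⇒ vovgvovPggSg   [S → v P]
vovgvovPggSg ⇒ vovgvovoggSg   [P → o]
vovgvovoggSg ⇒ vovgvovoggvg   [S → v]

S ⇒ vP ⇒ vPSg ⇒ vPSgSg ⇒ vPSgSgSg ⇒ voSgSgSg ⇒ vovgSgSg ⇒ vovgvPgSg ⇒ vovgvPSggSg ⇒ vovgvoSggSg ⇒ vovgvovPggSg ⇒ vovgvovoggSg ⇒ vovgvovoggvg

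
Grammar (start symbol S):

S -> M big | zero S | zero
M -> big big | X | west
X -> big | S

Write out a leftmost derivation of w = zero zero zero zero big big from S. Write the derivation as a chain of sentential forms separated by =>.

S => zero S   [S -> zero S]
zero S => zero zero S   [S -> zero S]
zero zero S => zero zero zero S   [S -> zero S]
zero zero zero S => zero zero zero zero S   [S -> zero S]
zero zero zero zero S => zero zero zero zero M big   [S -> M big]
zero zero zero zero M big => zero zero zero zero X big   [M -> X]
zero zero zero zero X big => zero zero zero zero big big   [X -> big]

S => zero S => zero zero S => zero zero zero S => zero zero zero zero S => zero zero zero zero M big => zero zero zero zero X big => zero zero zero zero big big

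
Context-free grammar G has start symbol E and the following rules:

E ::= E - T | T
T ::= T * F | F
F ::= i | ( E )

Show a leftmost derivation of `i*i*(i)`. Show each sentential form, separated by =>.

E => T => T*F => T*F*F => F*F*F => i*F*F => i*i*F => i*i*(E) => i*i*(T) => i*i*(F) => i*i*(i)

E => T   [E ::= T]
T => T*F   [T ::= T * F]
T*F => T*F*F   [T ::= T * F]
T*F*F => F*F*F   [T ::= F]
F*F*F => i*F*F   [F ::= i]
i*F*F => i*i*F   [F ::= i]
i*i*F => i*i*(E)   [F ::= ( E )]
i*i*(E) => i*i*(T)   [E ::= T]
i*i*(T) => i*i*(F)   [T ::= F]
i*i*(F) => i*i*(i)   [F ::= i]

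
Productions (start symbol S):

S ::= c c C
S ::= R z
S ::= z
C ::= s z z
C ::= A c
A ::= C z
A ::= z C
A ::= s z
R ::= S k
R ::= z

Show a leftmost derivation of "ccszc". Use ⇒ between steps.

S ⇒ ccC   [S ::= c c C]
ccC ⇒ ccAc   [C ::= A c]
ccAc ⇒ ccszc   [A ::= s z]

S ⇒ ccC ⇒ ccAc ⇒ ccszc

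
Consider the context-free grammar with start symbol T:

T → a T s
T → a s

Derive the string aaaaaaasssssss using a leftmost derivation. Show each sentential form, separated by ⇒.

T ⇒ aTs   [T → a T s]
aTs ⇒ aaTss   [T → a T s]
aaTss ⇒ aaaTsss   [T → a T s]
aaaTsss ⇒ aaaaTssss   [T → a T s]
aaaaTssss ⇒ aaaaaTsssss   [T → a T s]
aaaaaTsssss ⇒ aaaaaaTssssss   [T → a T s]
aaaaaaTssssss ⇒ aaaaaaasssssss   [T → a s]

T ⇒ aTs ⇒ aaTss ⇒ aaaTsss ⇒ aaaaTssss ⇒ aaaaaTsssss ⇒ aaaaaaTssssss ⇒ aaaaaaasssssss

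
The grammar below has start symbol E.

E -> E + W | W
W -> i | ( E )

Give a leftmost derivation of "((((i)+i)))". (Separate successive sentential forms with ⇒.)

E ⇒ W ⇒ (E) ⇒ (W) ⇒ ((E)) ⇒ ((W)) ⇒ (((E))) ⇒ (((E+W))) ⇒ (((W+W))) ⇒ ((((E)+W))) ⇒ ((((W)+W))) ⇒ ((((i)+W))) ⇒ ((((i)+i)))

E ⇒ W   [E -> W]
W ⇒ (E)   [W -> ( E )]
(E) ⇒ (W)   [E -> W]
(W) ⇒ ((E))   [W -> ( E )]
((E)) ⇒ ((W))   [E -> W]
((W)) ⇒ (((E)))   [W -> ( E )]
(((E))) ⇒ (((E+W)))   [E -> E + W]
(((E+W))) ⇒ (((W+W)))   [E -> W]
(((W+W))) ⇒ ((((E)+W)))   [W -> ( E )]
((((E)+W))) ⇒ ((((W)+W)))   [E -> W]
((((W)+W))) ⇒ ((((i)+W)))   [W -> i]
((((i)+W))) ⇒ ((((i)+i)))   [W -> i]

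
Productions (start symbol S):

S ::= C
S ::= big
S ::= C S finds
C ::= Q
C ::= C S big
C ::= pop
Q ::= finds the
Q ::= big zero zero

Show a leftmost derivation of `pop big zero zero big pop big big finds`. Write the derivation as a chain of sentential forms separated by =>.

S => C S finds => C S big S finds => C S big S big S finds => pop S big S big S finds => pop C big S big S finds => pop Q big S big S finds => pop big zero zero big S big S finds => pop big zero zero big C big S finds => pop big zero zero big pop big S finds => pop big zero zero big pop big big finds

S => C S finds   [S ::= C S finds]
C S finds => C S big S finds   [C ::= C S big]
C S big S finds => C S big S big S finds   [C ::= C S big]
C S big S big S finds => pop S big S big S finds   [C ::= pop]
pop S big S big S finds => pop C big S big S finds   [S ::= C]
pop C big S big S finds => pop Q big S big S finds   [C ::= Q]
pop Q big S big S finds => pop big zero zero big S big S finds   [Q ::= big zero zero]
pop big zero zero big S big S finds => pop big zero zero big C big S finds   [S ::= C]
pop big zero zero big C big S finds => pop big zero zero big pop big S finds   [C ::= pop]
pop big zero zero big pop big S finds => pop big zero zero big pop big big finds   [S ::= big]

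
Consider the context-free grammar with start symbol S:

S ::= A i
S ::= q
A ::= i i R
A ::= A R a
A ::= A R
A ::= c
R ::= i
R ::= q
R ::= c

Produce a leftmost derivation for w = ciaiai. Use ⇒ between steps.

S⇒Ai⇒ARai⇒ARaRai⇒cRaRai⇒ciaRai⇒ciaiai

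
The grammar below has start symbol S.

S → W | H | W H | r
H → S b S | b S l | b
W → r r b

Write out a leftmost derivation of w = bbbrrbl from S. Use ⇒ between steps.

S ⇒ H   [S → H]
H ⇒ SbS   [H → S b S]
SbS ⇒ HbS   [S → H]
HbS ⇒ bbS   [H → b]
bbS ⇒ bbH   [S → H]
bbH ⇒ bbbSl   [H → b S l]
bbbSl ⇒ bbbWl   [S → W]
bbbWl ⇒ bbbrrbl   [W → r r b]

S ⇒ H ⇒ SbS ⇒ HbS ⇒ bbS ⇒ bbH ⇒ bbbSl ⇒ bbbWl ⇒ bbbrrbl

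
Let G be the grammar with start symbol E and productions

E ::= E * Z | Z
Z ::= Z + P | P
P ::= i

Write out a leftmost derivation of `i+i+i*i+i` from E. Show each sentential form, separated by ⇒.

E ⇒ E*Z   [E ::= E * Z]
E*Z ⇒ Z*Z   [E ::= Z]
Z*Z ⇒ Z+P*Z   [Z ::= Z + P]
Z+P*Z ⇒ Z+P+P*Z   [Z ::= Z + P]
Z+P+P*Z ⇒ P+P+P*Z   [Z ::= P]
P+P+P*Z ⇒ i+P+P*Z   [P ::= i]
i+P+P*Z ⇒ i+i+P*Z   [P ::= i]
i+i+P*Z ⇒ i+i+i*Z   [P ::= i]
i+i+i*Z ⇒ i+i+i*Z+P   [Z ::= Z + P]
i+i+i*Z+P ⇒ i+i+i*P+P   [Z ::= P]
i+i+i*P+P ⇒ i+i+i*i+P   [P ::= i]
i+i+i*i+P ⇒ i+i+i*i+i   [P ::= i]

E⇒E*Z⇒Z*Z⇒Z+P*Z⇒Z+P+P*Z⇒P+P+P*Z⇒i+P+P*Z⇒i+i+P*Z⇒i+i+i*Z⇒i+i+i*Z+P⇒i+i+i*P+P⇒i+i+i*i+P⇒i+i+i*i+i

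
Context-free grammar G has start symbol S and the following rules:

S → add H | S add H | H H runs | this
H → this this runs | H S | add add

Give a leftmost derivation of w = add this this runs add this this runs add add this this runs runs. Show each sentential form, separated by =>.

S => add H => add H S => add this this runs S => add this this runs add H => add this this runs add H S => add this this runs add this this runs S => add this this runs add this this runs H H runs => add this this runs add this this runs add add H runs => add this this runs add this this runs add add this this runs runs

S => add H   [S → add H]
add H => add H S   [H → H S]
add H S => add this this runs S   [H → this this runs]
add this this runs S => add this this runs add H   [S → add H]
add this this runs add H => add this this runs add H S   [H → H S]
add this this runs add H S => add this this runs add this this runs S   [H → this this runs]
add this this runs add this this runs S => add this this runs add this this runs H H runs   [S → H H runs]
add this this runs add this this runs H H runs => add this this runs add this this runs add add H runs   [H → add add]
add this this runs add this this runs add add H runs => add this this runs add this this runs add add this this runs runs   [H → this this runs]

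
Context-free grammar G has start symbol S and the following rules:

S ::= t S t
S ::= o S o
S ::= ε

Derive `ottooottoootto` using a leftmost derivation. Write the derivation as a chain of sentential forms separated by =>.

S=>oSo=>otSto=>ottStto=>ottoSotto=>ottooSootto=>ottoooSoootto=>ottoootStoootto=>ottooottoootto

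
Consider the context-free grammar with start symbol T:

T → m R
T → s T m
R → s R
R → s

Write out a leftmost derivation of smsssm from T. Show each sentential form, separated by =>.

T => sTm   [T → s T m]
sTm => smRm   [T → m R]
smRm => smsRm   [R → s R]
smsRm => smssRm   [R → s R]
smssRm => smsssm   [R → s]

T => sTm => smRm => smsRm => smssRm => smsssm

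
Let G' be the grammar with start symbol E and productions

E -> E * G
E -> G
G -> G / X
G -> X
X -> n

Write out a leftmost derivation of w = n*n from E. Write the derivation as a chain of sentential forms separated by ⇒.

E ⇒ E*G ⇒ G*G ⇒ X*G ⇒ n*G ⇒ n*X ⇒ n*n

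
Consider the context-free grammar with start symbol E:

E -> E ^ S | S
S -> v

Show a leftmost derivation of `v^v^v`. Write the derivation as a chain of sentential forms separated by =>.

E => E^S => E^S^S => S^S^S => v^S^S => v^v^S => v^v^v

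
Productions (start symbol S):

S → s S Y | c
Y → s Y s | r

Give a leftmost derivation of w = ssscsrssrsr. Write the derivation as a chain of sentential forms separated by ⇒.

S⇒sSY⇒ssSYY⇒sssSYYY⇒ssscYYY⇒ssscsYsYY⇒ssscsrsYY⇒ssscsrssYsY⇒ssscsrssrsY⇒ssscsrssrsr

S ⇒ sSY   [S → s S Y]
sSY ⇒ ssSYY   [S → s S Y]
ssSYY ⇒ sssSYYY   [S → s S Y]
sssSYYY ⇒ ssscYYY   [S → c]
ssscYYY ⇒ ssscsYsYY   [Y → s Y s]
ssscsYsYY ⇒ ssscsrsYY   [Y → r]
ssscsrsYY ⇒ ssscsrssYsY   [Y → s Y s]
ssscsrssYsY ⇒ ssscsrssrsY   [Y → r]
ssscsrssrsY ⇒ ssscsrssrsr   [Y → r]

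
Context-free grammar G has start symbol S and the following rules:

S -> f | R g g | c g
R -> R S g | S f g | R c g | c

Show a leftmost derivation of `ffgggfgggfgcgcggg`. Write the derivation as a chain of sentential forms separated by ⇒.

S⇒Rgg⇒Rcggg⇒Rcgcggg⇒Sfgcgcggg⇒Rggfgcgcggg⇒Sfgggfgcgcggg⇒Rggfgggfgcgcggg⇒Sfgggfgggfgcgcggg⇒ffgggfgggfgcgcggg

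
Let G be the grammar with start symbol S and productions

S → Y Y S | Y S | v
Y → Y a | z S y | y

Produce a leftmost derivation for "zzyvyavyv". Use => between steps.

S => YS => zSyS => zYSyS => zYaSyS => zzSyaSyS => zzYSyaSyS => zzySyaSyS => zzyvyaSyS => zzyvyavyS => zzyvyavyv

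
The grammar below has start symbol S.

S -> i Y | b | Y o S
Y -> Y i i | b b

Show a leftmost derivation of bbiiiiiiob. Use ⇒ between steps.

S ⇒ YoS   [S -> Y o S]
YoS ⇒ YiioS   [Y -> Y i i]
YiioS ⇒ YiiiioS   [Y -> Y i i]
YiiiioS ⇒ YiiiiiioS   [Y -> Y i i]
YiiiiiioS ⇒ bbiiiiiioS   [Y -> b b]
bbiiiiiioS ⇒ bbiiiiiiob   [S -> b]

S ⇒ YoS ⇒ YiioS ⇒ YiiiioS ⇒ YiiiiiioS ⇒ bbiiiiiioS ⇒ bbiiiiiiob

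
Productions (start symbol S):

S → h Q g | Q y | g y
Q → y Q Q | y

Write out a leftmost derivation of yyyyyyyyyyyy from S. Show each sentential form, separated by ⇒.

S ⇒ Qy   [S → Q y]
Qy ⇒ yQQy   [Q → y Q Q]
yQQy ⇒ yyQQQy   [Q → y Q Q]
yyQQQy ⇒ yyyQQQQy   [Q → y Q Q]
yyyQQQQy ⇒ yyyyQQQQQy   [Q → y Q Q]
yyyyQQQQQy ⇒ yyyyyQQQQQQy   [Q → y Q Q]
yyyyyQQQQQQy ⇒ yyyyyyQQQQQy   [Q → y]
yyyyyyQQQQQy ⇒ yyyyyyyQQQQy   [Q → y]
yyyyyyyQQQQy ⇒ yyyyyyyyQQQy   [Q → y]
yyyyyyyyQQQy ⇒ yyyyyyyyyQQy   [Q → y]
yyyyyyyyyQQy ⇒ yyyyyyyyyyQy   [Q → y]
yyyyyyyyyyQy ⇒ yyyyyyyyyyyy   [Q → y]

S ⇒ Qy ⇒ yQQy ⇒ yyQQQy ⇒ yyyQQQQy ⇒ yyyyQQQQQy ⇒ yyyyyQQQQQQy ⇒ yyyyyyQQQQQy ⇒ yyyyyyyQQQQy ⇒ yyyyyyyyQQQy ⇒ yyyyyyyyyQQy ⇒ yyyyyyyyyyQy ⇒ yyyyyyyyyyyy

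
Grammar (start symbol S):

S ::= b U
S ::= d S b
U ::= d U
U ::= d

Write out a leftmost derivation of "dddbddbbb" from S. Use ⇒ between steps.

S⇒dSb⇒ddSbb⇒dddSbbb⇒dddbUbbb⇒dddbdUbbb⇒dddbddbbb

S ⇒ dSb   [S ::= d S b]
dSb ⇒ ddSbb   [S ::= d S b]
ddSbb ⇒ dddSbbb   [S ::= d S b]
dddSbbb ⇒ dddbUbbb   [S ::= b U]
dddbUbbb ⇒ dddbdUbbb   [U ::= d U]
dddbdUbbb ⇒ dddbddbbb   [U ::= d]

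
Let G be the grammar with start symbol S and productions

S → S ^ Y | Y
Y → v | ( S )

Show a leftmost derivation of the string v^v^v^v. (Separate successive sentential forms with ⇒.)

S⇒S^Y⇒S^Y^Y⇒S^Y^Y^Y⇒Y^Y^Y^Y⇒v^Y^Y^Y⇒v^v^Y^Y⇒v^v^v^Y⇒v^v^v^v

S ⇒ S^Y   [S → S ^ Y]
S^Y ⇒ S^Y^Y   [S → S ^ Y]
S^Y^Y ⇒ S^Y^Y^Y   [S → S ^ Y]
S^Y^Y^Y ⇒ Y^Y^Y^Y   [S → Y]
Y^Y^Y^Y ⇒ v^Y^Y^Y   [Y → v]
v^Y^Y^Y ⇒ v^v^Y^Y   [Y → v]
v^v^Y^Y ⇒ v^v^v^Y   [Y → v]
v^v^v^Y ⇒ v^v^v^v   [Y → v]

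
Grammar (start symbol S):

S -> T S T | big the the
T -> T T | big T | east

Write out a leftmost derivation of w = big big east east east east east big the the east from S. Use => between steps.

S => T S T   [S -> T S T]
T S T => T T S T   [T -> T T]
T T S T => big T T S T   [T -> big T]
big T T S T => big T T T S T   [T -> T T]
big T T T S T => big T T T T S T   [T -> T T]
big T T T T S T => big T T T T T S T   [T -> T T]
big T T T T T S T => big big T T T T T S T   [T -> big T]
big big T T T T T S T => big big east T T T T S T   [T -> east]
big big east T T T T S T => big big east east T T T S T   [T -> east]
big big east east T T T S T => big big east east east T T S T   [T -> east]
big big east east east T T S T => big big east east east east T S T   [T -> east]
big big east east east east T S T => big big east east east east east S T   [T -> east]
big big east east east east east S T => big big east east east east east big the the T   [S -> big the the]
big big east east east east east big the the T => big big east east east east east big the the east   [T -> east]

S => T S T => T T S T => big T T S T => big T T T S T => big T T T T S T => big T T T T T S T => big big T T T T T S T => big big east T T T T S T => big big east east T T T S T => big big east east east T T S T => big big east east east east T S T => big big east east east east east S T => big big east east east east east big the the T => big big east east east east east big the the east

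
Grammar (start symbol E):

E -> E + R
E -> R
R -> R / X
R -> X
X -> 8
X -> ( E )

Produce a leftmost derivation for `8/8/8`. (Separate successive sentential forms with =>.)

E => R => R/X => R/X/X => X/X/X => 8/X/X => 8/8/X => 8/8/8

E => R   [E -> R]
R => R/X   [R -> R / X]
R/X => R/X/X   [R -> R / X]
R/X/X => X/X/X   [R -> X]
X/X/X => 8/X/X   [X -> 8]
8/X/X => 8/8/X   [X -> 8]
8/8/X => 8/8/8   [X -> 8]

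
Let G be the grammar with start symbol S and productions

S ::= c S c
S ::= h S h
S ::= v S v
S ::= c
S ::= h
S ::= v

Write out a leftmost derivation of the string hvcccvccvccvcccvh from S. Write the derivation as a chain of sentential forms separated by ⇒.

S ⇒ hSh   [S ::= h S h]
hSh ⇒ hvSvh   [S ::= v S v]
hvSvh ⇒ hvcScvh   [S ::= c S c]
hvcScvh ⇒ hvccSccvh   [S ::= c S c]
hvccSccvh ⇒ hvcccScccvh   [S ::= c S c]
hvcccScccvh ⇒ hvcccvSvcccvh   [S ::= v S v]
hvcccvSvcccvh ⇒ hvcccvcScvcccvh   [S ::= c S c]
hvcccvcScvcccvh ⇒ hvcccvccSccvcccvh   [S ::= c S c]
hvcccvccSccvcccvh ⇒ hvcccvccvccvcccvh   [S ::= v]

S ⇒ hSh ⇒ hvSvh ⇒ hvcScvh ⇒ hvccSccvh ⇒ hvcccScccvh ⇒ hvcccvSvcccvh ⇒ hvcccvcScvcccvh ⇒ hvcccvccSccvcccvh ⇒ hvcccvccvccvcccvh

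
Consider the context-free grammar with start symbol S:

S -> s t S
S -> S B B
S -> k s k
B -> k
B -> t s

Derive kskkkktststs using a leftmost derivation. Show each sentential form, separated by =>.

S => SBB   [S -> S B B]
SBB => SBBBB   [S -> S B B]
SBBBB => SBBBBBB   [S -> S B B]
SBBBBBB => kskBBBBBB   [S -> k s k]
kskBBBBBB => kskkBBBBB   [B -> k]
kskkBBBBB => kskkkBBBB   [B -> k]
kskkkBBBB => kskkkkBBB   [B -> k]
kskkkkBBB => kskkkktsBB   [B -> t s]
kskkkktsBB => kskkkktstsB   [B -> t s]
kskkkktstsB => kskkkktststs   [B -> t s]

S => SBB => SBBBB => SBBBBBB => kskBBBBBB => kskkBBBBB => kskkkBBBB => kskkkkBBB => kskkkktsBB => kskkkktstsB => kskkkktststs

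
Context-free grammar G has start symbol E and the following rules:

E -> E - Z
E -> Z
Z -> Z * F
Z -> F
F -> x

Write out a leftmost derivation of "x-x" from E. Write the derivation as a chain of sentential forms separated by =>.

E=>E-Z=>Z-Z=>F-Z=>x-Z=>x-F=>x-x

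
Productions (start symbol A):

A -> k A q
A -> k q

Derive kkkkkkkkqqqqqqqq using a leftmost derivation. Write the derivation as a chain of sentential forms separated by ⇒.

A ⇒ kAq ⇒ kkAqq ⇒ kkkAqqq ⇒ kkkkAqqqq ⇒ kkkkkAqqqqq ⇒ kkkkkkAqqqqqq ⇒ kkkkkkkAqqqqqqq ⇒ kkkkkkkkqqqqqqqq

A ⇒ kAq   [A -> k A q]
kAq ⇒ kkAqq   [A -> k A q]
kkAqq ⇒ kkkAqqq   [A -> k A q]
kkkAqqq ⇒ kkkkAqqqq   [A -> k A q]
kkkkAqqqq ⇒ kkkkkAqqqqq   [A -> k A q]
kkkkkAqqqqq ⇒ kkkkkkAqqqqqq   [A -> k A q]
kkkkkkAqqqqqq ⇒ kkkkkkkAqqqqqqq   [A -> k A q]
kkkkkkkAqqqqqqq ⇒ kkkkkkkkqqqqqqqq   [A -> k q]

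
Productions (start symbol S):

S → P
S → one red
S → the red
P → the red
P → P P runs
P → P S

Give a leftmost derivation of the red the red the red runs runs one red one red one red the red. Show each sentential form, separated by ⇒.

S ⇒ P   [S → P]
P ⇒ P S   [P → P S]
P S ⇒ P S S   [P → P S]
P S S ⇒ P S S S   [P → P S]
P S S S ⇒ P S S S S   [P → P S]
P S S S S ⇒ P P runs S S S S   [P → P P runs]
P P runs S S S S ⇒ the red P runs S S S S   [P → the red]
the red P runs S S S S ⇒ the red P P runs runs S S S S   [P → P P runs]
the red P P runs runs S S S S ⇒ the red the red P runs runs S S S S   [P → the red]
the red the red P runs runs S S S S ⇒ the red the red the red runs runs S S S S   [P → the red]
the red the red the red runs runs S S S S ⇒ the red the red the red runs runs one red S S S   [S → one red]
the red the red the red runs runs one red S S S ⇒ the red the red the red runs runs one red one red S S   [S → one red]
the red the red the red runs runs one red one red S S ⇒ the red the red the red runs runs one red one red one red S   [S → one red]
the red the red the red runs runs one red one red one red S ⇒ the red the red the red runs runs one red one red one red the red   [S → the red]

S ⇒ P ⇒ P S ⇒ P S S ⇒ P S S S ⇒ P S S S S ⇒ P P runs S S S S ⇒ the red P runs S S S S ⇒ the red P P runs runs S S S S ⇒ the red the red P runs runs S S S S ⇒ the red the red the red runs runs S S S S ⇒ the red the red the red runs runs one red S S S ⇒ the red the red the red runs runs one red one red S S ⇒ the red the red the red runs runs one red one red one red S ⇒ the red the red the red runs runs one red one red one red the red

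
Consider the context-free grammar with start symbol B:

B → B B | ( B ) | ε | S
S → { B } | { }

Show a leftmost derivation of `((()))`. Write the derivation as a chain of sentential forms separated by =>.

B => BB => BBB => BBBB => (B)BBB => ((B))BBB => (((B)))BBB => ((()))BBB => ((()))BB => ((()))B => ((()))

B => BB   [B → B B]
BB => BBB   [B → B B]
BBB => BBBB   [B → B B]
BBBB => (B)BBB   [B → ( B )]
(B)BBB => ((B))BBB   [B → ( B )]
((B))BBB => (((B)))BBB   [B → ( B )]
(((B)))BBB => ((()))BBB   [B → ε]
((()))BBB => ((()))BB   [B → ε]
((()))BB => ((()))B   [B → ε]
((()))B => ((()))   [B → ε]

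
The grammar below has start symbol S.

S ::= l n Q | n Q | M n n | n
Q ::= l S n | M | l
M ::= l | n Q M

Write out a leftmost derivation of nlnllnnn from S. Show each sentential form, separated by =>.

S => nQ   [S ::= n Q]
nQ => nlSn   [Q ::= l S n]
nlSn => nlMnnn   [S ::= M n n]
nlMnnn => nlnQMnnn   [M ::= n Q M]
nlnQMnnn => nlnlMnnn   [Q ::= l]
nlnlMnnn => nlnllnnn   [M ::= l]

S => nQ => nlSn => nlMnnn => nlnQMnnn => nlnlMnnn => nlnllnnn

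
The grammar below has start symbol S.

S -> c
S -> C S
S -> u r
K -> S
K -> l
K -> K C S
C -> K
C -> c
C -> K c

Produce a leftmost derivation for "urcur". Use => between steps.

S => CS => KS => SS => urS => urCS => urcS => urcur

S => CS   [S -> C S]
CS => KS   [C -> K]
KS => SS   [K -> S]
SS => urS   [S -> u r]
urS => urCS   [S -> C S]
urCS => urcS   [C -> c]
urcS => urcur   [S -> u r]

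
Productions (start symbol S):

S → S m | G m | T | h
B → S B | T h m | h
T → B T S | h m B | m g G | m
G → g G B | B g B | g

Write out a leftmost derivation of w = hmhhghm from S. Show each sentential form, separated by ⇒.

S ⇒ Gm ⇒ BgBm ⇒ SBgBm ⇒ TBgBm ⇒ BTSBgBm ⇒ hTSBgBm ⇒ hmSBgBm ⇒ hmhBgBm ⇒ hmhhgBm ⇒ hmhhghm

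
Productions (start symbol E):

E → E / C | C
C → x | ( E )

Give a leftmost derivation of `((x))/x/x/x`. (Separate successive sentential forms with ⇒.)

E ⇒ E/C   [E → E / C]
E/C ⇒ E/C/C   [E → E / C]
E/C/C ⇒ E/C/C/C   [E → E / C]
E/C/C/C ⇒ C/C/C/C   [E → C]
C/C/C/C ⇒ (E)/C/C/C   [C → ( E )]
(E)/C/C/C ⇒ (C)/C/C/C   [E → C]
(C)/C/C/C ⇒ ((E))/C/C/C   [C → ( E )]
((E))/C/C/C ⇒ ((C))/C/C/C   [E → C]
((C))/C/C/C ⇒ ((x))/C/C/C   [C → x]
((x))/C/C/C ⇒ ((x))/x/C/C   [C → x]
((x))/x/C/C ⇒ ((x))/x/x/C   [C → x]
((x))/x/x/C ⇒ ((x))/x/x/x   [C → x]

E ⇒ E/C ⇒ E/C/C ⇒ E/C/C/C ⇒ C/C/C/C ⇒ (E)/C/C/C ⇒ (C)/C/C/C ⇒ ((E))/C/C/C ⇒ ((C))/C/C/C ⇒ ((x))/C/C/C ⇒ ((x))/x/C/C ⇒ ((x))/x/x/C ⇒ ((x))/x/x/x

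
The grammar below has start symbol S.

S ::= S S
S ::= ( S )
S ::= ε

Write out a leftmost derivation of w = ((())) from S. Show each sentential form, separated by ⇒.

S⇒(S)⇒((S))⇒(((S)))⇒((()))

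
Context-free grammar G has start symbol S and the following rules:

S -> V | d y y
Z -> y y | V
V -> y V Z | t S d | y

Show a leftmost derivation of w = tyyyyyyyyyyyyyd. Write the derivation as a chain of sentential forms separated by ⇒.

S ⇒ V ⇒ tSd ⇒ tVd ⇒ tyVZd ⇒ tyyVZZd ⇒ tyyyVZZZd ⇒ tyyyyVZZZZd ⇒ tyyyyyZZZZd ⇒ tyyyyyyyZZZd ⇒ tyyyyyyyyyZZd ⇒ tyyyyyyyyyyyZd ⇒ tyyyyyyyyyyyyyd

S ⇒ V   [S -> V]
V ⇒ tSd   [V -> t S d]
tSd ⇒ tVd   [S -> V]
tVd ⇒ tyVZd   [V -> y V Z]
tyVZd ⇒ tyyVZZd   [V -> y V Z]
tyyVZZd ⇒ tyyyVZZZd   [V -> y V Z]
tyyyVZZZd ⇒ tyyyyVZZZZd   [V -> y V Z]
tyyyyVZZZZd ⇒ tyyyyyZZZZd   [V -> y]
tyyyyyZZZZd ⇒ tyyyyyyyZZZd   [Z -> y y]
tyyyyyyyZZZd ⇒ tyyyyyyyyyZZd   [Z -> y y]
tyyyyyyyyyZZd ⇒ tyyyyyyyyyyyZd   [Z -> y y]
tyyyyyyyyyyyZd ⇒ tyyyyyyyyyyyyyd   [Z -> y y]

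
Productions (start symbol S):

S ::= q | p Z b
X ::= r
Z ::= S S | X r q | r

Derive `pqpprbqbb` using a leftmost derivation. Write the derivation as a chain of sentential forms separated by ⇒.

S⇒pZb⇒pSSb⇒pqSb⇒pqpZbb⇒pqpSSbb⇒pqppZbSbb⇒pqpprbSbb⇒pqpprbqbb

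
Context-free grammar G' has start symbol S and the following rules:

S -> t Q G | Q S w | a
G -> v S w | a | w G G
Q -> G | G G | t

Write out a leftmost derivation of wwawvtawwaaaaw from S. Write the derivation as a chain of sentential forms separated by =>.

S => QSw => GGSw => wGGGSw => wwGGGGSw => wwaGGGSw => wwawGGGGSw => wwawvSwGGGSw => wwawvQSwwGGGSw => wwawvtSwwGGGSw => wwawvtawwGGGSw => wwawvtawwaGGSw => wwawvtawwaaGSw => wwawvtawwaaaSw => wwawvtawwaaaaw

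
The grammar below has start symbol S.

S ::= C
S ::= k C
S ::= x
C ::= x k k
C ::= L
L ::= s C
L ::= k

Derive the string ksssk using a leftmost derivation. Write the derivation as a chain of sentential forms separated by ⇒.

S⇒kC⇒kL⇒ksC⇒ksL⇒kssC⇒kssL⇒ksssC⇒ksssL⇒ksssk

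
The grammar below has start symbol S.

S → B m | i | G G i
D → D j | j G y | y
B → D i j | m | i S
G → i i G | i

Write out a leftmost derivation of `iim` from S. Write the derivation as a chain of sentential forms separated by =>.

S => Bm   [S → B m]
Bm => iSm   [B → i S]
iSm => iim   [S → i]

S => Bm => iSm => iim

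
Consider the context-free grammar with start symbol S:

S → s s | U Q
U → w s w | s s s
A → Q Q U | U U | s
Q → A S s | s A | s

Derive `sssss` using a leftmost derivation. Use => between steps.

S => UQ   [S → U Q]
UQ => sssQ   [U → s s s]
sssQ => ssssA   [Q → s A]
ssssA => sssss   [A → s]

S=>UQ=>sssQ=>ssssA=>sssss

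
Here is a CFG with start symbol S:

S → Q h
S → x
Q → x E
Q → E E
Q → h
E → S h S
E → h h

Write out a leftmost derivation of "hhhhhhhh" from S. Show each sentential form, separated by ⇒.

S⇒Qh⇒EEh⇒hhEh⇒hhShSh⇒hhQhhSh⇒hhhhhSh⇒hhhhhQhh⇒hhhhhhhh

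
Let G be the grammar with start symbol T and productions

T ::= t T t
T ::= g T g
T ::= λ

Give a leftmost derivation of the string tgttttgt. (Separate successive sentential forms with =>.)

T => tTt => tgTgt => tgtTtgt => tgttTttgt => tgttttgt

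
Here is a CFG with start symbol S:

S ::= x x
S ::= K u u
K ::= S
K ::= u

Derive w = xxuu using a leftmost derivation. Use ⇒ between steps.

S ⇒ Kuu ⇒ Suu ⇒ xxuu

S ⇒ Kuu   [S ::= K u u]
Kuu ⇒ Suu   [K ::= S]
Suu ⇒ xxuu   [S ::= x x]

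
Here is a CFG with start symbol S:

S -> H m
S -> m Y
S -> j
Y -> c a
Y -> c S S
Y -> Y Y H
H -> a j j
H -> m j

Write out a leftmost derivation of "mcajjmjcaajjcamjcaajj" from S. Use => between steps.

S => mY   [S -> m Y]
mY => mYYH   [Y -> Y Y H]
mYYH => mYYHYH   [Y -> Y Y H]
mYYHYH => mYYHYHYH   [Y -> Y Y H]
mYYHYHYH => mcSSYHYHYH   [Y -> c S S]
mcSSYHYHYH => mcHmSYHYHYH   [S -> H m]
mcHmSYHYHYH => mcajjmSYHYHYH   [H -> a j j]
mcajjmSYHYHYH => mcajjmjYHYHYH   [S -> j]
mcajjmjYHYHYH => mcajjmjcaHYHYH   [Y -> c a]
mcajjmjcaHYHYH => mcajjmjcaajjYHYH   [H -> a j j]
mcajjmjcaajjYHYH => mcajjmjcaajjcaHYH   [Y -> c a]
mcajjmjcaajjcaHYH => mcajjmjcaajjcamjYH   [H -> m j]
mcajjmjcaajjcamjYH => mcajjmjcaajjcamjcaH   [Y -> c a]
mcajjmjcaajjcamjcaH => mcajjmjcaajjcamjcaajj   [H -> a j j]

S => mY => mYYH => mYYHYH => mYYHYHYH => mcSSYHYHYH => mcHmSYHYHYH => mcajjmSYHYHYH => mcajjmjYHYHYH => mcajjmjcaHYHYH => mcajjmjcaajjYHYH => mcajjmjcaajjcaHYH => mcajjmjcaajjcamjYH => mcajjmjcaajjcamjcaH => mcajjmjcaajjcamjcaajj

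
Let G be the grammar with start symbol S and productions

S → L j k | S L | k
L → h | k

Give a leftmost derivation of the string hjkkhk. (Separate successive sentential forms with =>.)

S => SL => SLL => SLLL => LjkLLL => hjkLLL => hjkkLL => hjkkhL => hjkkhk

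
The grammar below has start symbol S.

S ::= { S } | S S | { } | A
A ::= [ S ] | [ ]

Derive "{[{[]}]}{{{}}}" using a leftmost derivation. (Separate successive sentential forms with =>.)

S => SS => {S}S => {A}S => {[S]}S => {[{S}]}S => {[{A}]}S => {[{[]}]}S => {[{[]}]}{S} => {[{[]}]}{{S}} => {[{[]}]}{{{}}}

S => SS   [S ::= S S]
SS => {S}S   [S ::= { S }]
{S}S => {A}S   [S ::= A]
{A}S => {[S]}S   [A ::= [ S ]]
{[S]}S => {[{S}]}S   [S ::= { S }]
{[{S}]}S => {[{A}]}S   [S ::= A]
{[{A}]}S => {[{[]}]}S   [A ::= [ ]]
{[{[]}]}S => {[{[]}]}{S}   [S ::= { S }]
{[{[]}]}{S} => {[{[]}]}{{S}}   [S ::= { S }]
{[{[]}]}{{S}} => {[{[]}]}{{{}}}   [S ::= { }]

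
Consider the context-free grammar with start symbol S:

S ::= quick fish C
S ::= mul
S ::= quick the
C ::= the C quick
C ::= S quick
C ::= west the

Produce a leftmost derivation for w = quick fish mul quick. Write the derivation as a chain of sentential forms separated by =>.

S => quick fish C => quick fish S quick => quick fish mul quick

S => quick fish C   [S ::= quick fish C]
quick fish C => quick fish S quick   [C ::= S quick]
quick fish S quick => quick fish mul quick   [S ::= mul]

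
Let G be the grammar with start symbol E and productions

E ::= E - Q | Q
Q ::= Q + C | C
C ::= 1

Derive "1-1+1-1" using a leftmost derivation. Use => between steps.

E => E-Q => E-Q-Q => Q-Q-Q => C-Q-Q => 1-Q-Q => 1-Q+C-Q => 1-C+C-Q => 1-1+C-Q => 1-1+1-Q => 1-1+1-C => 1-1+1-1

E => E-Q   [E ::= E - Q]
E-Q => E-Q-Q   [E ::= E - Q]
E-Q-Q => Q-Q-Q   [E ::= Q]
Q-Q-Q => C-Q-Q   [Q ::= C]
C-Q-Q => 1-Q-Q   [C ::= 1]
1-Q-Q => 1-Q+C-Q   [Q ::= Q + C]
1-Q+C-Q => 1-C+C-Q   [Q ::= C]
1-C+C-Q => 1-1+C-Q   [C ::= 1]
1-1+C-Q => 1-1+1-Q   [C ::= 1]
1-1+1-Q => 1-1+1-C   [Q ::= C]
1-1+1-C => 1-1+1-1   [C ::= 1]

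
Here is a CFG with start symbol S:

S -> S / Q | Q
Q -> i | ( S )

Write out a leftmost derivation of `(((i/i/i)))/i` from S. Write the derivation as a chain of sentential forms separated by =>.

S => S/Q => Q/Q => (S)/Q => (Q)/Q => ((S))/Q => ((Q))/Q => (((S)))/Q => (((S/Q)))/Q => (((S/Q/Q)))/Q => (((Q/Q/Q)))/Q => (((i/Q/Q)))/Q => (((i/i/Q)))/Q => (((i/i/i)))/Q => (((i/i/i)))/i

S => S/Q   [S -> S / Q]
S/Q => Q/Q   [S -> Q]
Q/Q => (S)/Q   [Q -> ( S )]
(S)/Q => (Q)/Q   [S -> Q]
(Q)/Q => ((S))/Q   [Q -> ( S )]
((S))/Q => ((Q))/Q   [S -> Q]
((Q))/Q => (((S)))/Q   [Q -> ( S )]
(((S)))/Q => (((S/Q)))/Q   [S -> S / Q]
(((S/Q)))/Q => (((S/Q/Q)))/Q   [S -> S / Q]
(((S/Q/Q)))/Q => (((Q/Q/Q)))/Q   [S -> Q]
(((Q/Q/Q)))/Q => (((i/Q/Q)))/Q   [Q -> i]
(((i/Q/Q)))/Q => (((i/i/Q)))/Q   [Q -> i]
(((i/i/Q)))/Q => (((i/i/i)))/Q   [Q -> i]
(((i/i/i)))/Q => (((i/i/i)))/i   [Q -> i]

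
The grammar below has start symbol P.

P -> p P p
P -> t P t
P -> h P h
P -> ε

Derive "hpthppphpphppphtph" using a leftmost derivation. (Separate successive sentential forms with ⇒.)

P ⇒ hPh ⇒ hpPph ⇒ hptPtph ⇒ hpthPhtph ⇒ hpthpPphtph ⇒ hpthppPpphtph ⇒ hpthpppPppphtph ⇒ hpthppphPhppphtph ⇒ hpthppphpPphppphtph ⇒ hpthppphpphppphtph

P ⇒ hPh   [P -> h P h]
hPh ⇒ hpPph   [P -> p P p]
hpPph ⇒ hptPtph   [P -> t P t]
hptPtph ⇒ hpthPhtph   [P -> h P h]
hpthPhtph ⇒ hpthpPphtph   [P -> p P p]
hpthpPphtph ⇒ hpthppPpphtph   [P -> p P p]
hpthppPpphtph ⇒ hpthpppPppphtph   [P -> p P p]
hpthpppPppphtph ⇒ hpthppphPhppphtph   [P -> h P h]
hpthppphPhppphtph ⇒ hpthppphpPphppphtph   [P -> p P p]
hpthppphpPphppphtph ⇒ hpthppphpphppphtph   [P -> ε]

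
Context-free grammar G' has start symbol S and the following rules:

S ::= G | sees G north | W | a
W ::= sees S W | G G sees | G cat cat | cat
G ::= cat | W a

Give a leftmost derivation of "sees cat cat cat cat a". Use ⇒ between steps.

S ⇒ G ⇒ W a ⇒ sees S W a ⇒ sees W W a ⇒ sees G cat cat W a ⇒ sees cat cat cat W a ⇒ sees cat cat cat cat a

S ⇒ G   [S ::= G]
G ⇒ W a   [G ::= W a]
W a ⇒ sees S W a   [W ::= sees S W]
sees S W a ⇒ sees W W a   [S ::= W]
sees W W a ⇒ sees G cat cat W a   [W ::= G cat cat]
sees G cat cat W a ⇒ sees cat cat cat W a   [G ::= cat]
sees cat cat cat W a ⇒ sees cat cat cat cat a   [W ::= cat]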